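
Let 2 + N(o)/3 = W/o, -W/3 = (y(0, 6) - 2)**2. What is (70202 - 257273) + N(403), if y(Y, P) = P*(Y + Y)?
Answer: -75392067/403 ≈ -1.8708e+5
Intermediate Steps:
y(Y, P) = 2*P*Y (y(Y, P) = P*(2*Y) = 2*P*Y)
W = -12 (W = -3*(2*6*0 - 2)**2 = -3*(0 - 2)**2 = -3*(-2)**2 = -3*4 = -12)
N(o) = -6 - 36/o (N(o) = -6 + 3*(-12/o) = -6 - 36/o)
(70202 - 257273) + N(403) = (70202 - 257273) + (-6 - 36/403) = -187071 + (-6 - 36*1/403) = -187071 + (-6 - 36/403) = -187071 - 2454/403 = -75392067/403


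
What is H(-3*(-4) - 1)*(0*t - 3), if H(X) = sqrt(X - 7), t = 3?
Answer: -6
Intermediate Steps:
H(X) = sqrt(-7 + X)
H(-3*(-4) - 1)*(0*t - 3) = sqrt(-7 + (-3*(-4) - 1))*(0*3 - 3) = sqrt(-7 + (12 - 1))*(0 - 3) = sqrt(-7 + 11)*(-3) = sqrt(4)*(-3) = 2*(-3) = -6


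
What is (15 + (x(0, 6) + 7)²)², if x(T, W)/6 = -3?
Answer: 18496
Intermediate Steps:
x(T, W) = -18 (x(T, W) = 6*(-3) = -18)
(15 + (x(0, 6) + 7)²)² = (15 + (-18 + 7)²)² = (15 + (-11)²)² = (15 + 121)² = 136² = 18496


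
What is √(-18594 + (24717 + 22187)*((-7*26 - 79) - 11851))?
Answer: I*√568119842 ≈ 23835.0*I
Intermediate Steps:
√(-18594 + (24717 + 22187)*((-7*26 - 79) - 11851)) = √(-18594 + 46904*((-182 - 79) - 11851)) = √(-18594 + 46904*(-261 - 11851)) = √(-18594 + 46904*(-12112)) = √(-18594 - 568101248) = √(-568119842) = I*√568119842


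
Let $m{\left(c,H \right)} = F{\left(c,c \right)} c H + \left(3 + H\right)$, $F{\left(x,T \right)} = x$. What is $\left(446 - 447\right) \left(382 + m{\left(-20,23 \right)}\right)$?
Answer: $-9608$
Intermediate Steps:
$m{\left(c,H \right)} = 3 + H + H c^{2}$ ($m{\left(c,H \right)} = c c H + \left(3 + H\right) = c^{2} H + \left(3 + H\right) = H c^{2} + \left(3 + H\right) = 3 + H + H c^{2}$)
$\left(446 - 447\right) \left(382 + m{\left(-20,23 \right)}\right) = \left(446 - 447\right) \left(382 + \left(3 + 23 + 23 \left(-20\right)^{2}\right)\right) = - (382 + \left(3 + 23 + 23 \cdot 400\right)) = - (382 + \left(3 + 23 + 9200\right)) = - (382 + 9226) = \left(-1\right) 9608 = -9608$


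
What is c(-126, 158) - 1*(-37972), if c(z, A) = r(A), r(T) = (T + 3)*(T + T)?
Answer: 88848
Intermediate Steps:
r(T) = 2*T*(3 + T) (r(T) = (3 + T)*(2*T) = 2*T*(3 + T))
c(z, A) = 2*A*(3 + A)
c(-126, 158) - 1*(-37972) = 2*158*(3 + 158) - 1*(-37972) = 2*158*161 + 37972 = 50876 + 37972 = 88848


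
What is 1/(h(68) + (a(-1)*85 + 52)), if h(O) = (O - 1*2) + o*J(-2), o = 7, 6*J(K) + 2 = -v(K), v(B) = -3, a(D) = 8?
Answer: 6/4795 ≈ 0.0012513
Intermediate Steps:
J(K) = ⅙ (J(K) = -⅓ + (-1*(-3))/6 = -⅓ + (⅙)*3 = -⅓ + ½ = ⅙)
h(O) = -⅚ + O (h(O) = (O - 1*2) + 7*(⅙) = (O - 2) + 7/6 = (-2 + O) + 7/6 = -⅚ + O)
1/(h(68) + (a(-1)*85 + 52)) = 1/((-⅚ + 68) + (8*85 + 52)) = 1/(403/6 + (680 + 52)) = 1/(403/6 + 732) = 1/(4795/6) = 6/4795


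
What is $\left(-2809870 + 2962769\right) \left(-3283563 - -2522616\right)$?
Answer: $-116348035353$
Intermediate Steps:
$\left(-2809870 + 2962769\right) \left(-3283563 - -2522616\right) = 152899 \left(-3283563 + 2522616\right) = 152899 \left(-760947\right) = -116348035353$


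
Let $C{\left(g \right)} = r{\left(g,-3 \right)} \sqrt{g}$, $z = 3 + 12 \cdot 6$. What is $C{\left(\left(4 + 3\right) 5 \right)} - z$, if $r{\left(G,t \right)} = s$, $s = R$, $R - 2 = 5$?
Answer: $-75 + 7 \sqrt{35} \approx -33.587$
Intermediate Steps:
$R = 7$ ($R = 2 + 5 = 7$)
$s = 7$
$r{\left(G,t \right)} = 7$
$z = 75$ ($z = 3 + 72 = 75$)
$C{\left(g \right)} = 7 \sqrt{g}$
$C{\left(\left(4 + 3\right) 5 \right)} - z = 7 \sqrt{\left(4 + 3\right) 5} - 75 = 7 \sqrt{7 \cdot 5} - 75 = 7 \sqrt{35} - 75 = -75 + 7 \sqrt{35}$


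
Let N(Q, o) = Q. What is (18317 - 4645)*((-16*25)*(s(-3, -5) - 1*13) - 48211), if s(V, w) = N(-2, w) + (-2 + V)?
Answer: -549764792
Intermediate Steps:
s(V, w) = -4 + V (s(V, w) = -2 + (-2 + V) = -4 + V)
(18317 - 4645)*((-16*25)*(s(-3, -5) - 1*13) - 48211) = (18317 - 4645)*((-16*25)*((-4 - 3) - 1*13) - 48211) = 13672*(-400*(-7 - 13) - 48211) = 13672*(-400*(-20) - 48211) = 13672*(8000 - 48211) = 13672*(-40211) = -549764792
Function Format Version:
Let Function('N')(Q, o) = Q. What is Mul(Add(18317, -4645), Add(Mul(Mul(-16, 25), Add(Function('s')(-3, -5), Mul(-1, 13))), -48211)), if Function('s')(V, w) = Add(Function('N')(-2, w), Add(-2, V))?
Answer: -549764792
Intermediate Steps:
Function('s')(V, w) = Add(-4, V) (Function('s')(V, w) = Add(-2, Add(-2, V)) = Add(-4, V))
Mul(Add(18317, -4645), Add(Mul(Mul(-16, 25), Add(Function('s')(-3, -5), Mul(-1, 13))), -48211)) = Mul(Add(18317, -4645), Add(Mul(Mul(-16, 25), Add(Add(-4, -3), Mul(-1, 13))), -48211)) = Mul(13672, Add(Mul(-400, Add(-7, -13)), -48211)) = Mul(13672, Add(Mul(-400, -20), -48211)) = Mul(13672, Add(8000, -48211)) = Mul(13672, -40211) = -549764792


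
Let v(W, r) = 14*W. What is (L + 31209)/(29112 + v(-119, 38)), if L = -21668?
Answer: 9541/27446 ≈ 0.34763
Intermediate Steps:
(L + 31209)/(29112 + v(-119, 38)) = (-21668 + 31209)/(29112 + 14*(-119)) = 9541/(29112 - 1666) = 9541/27446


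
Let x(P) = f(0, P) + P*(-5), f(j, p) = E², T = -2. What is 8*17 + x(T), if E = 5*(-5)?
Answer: 771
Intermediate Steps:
E = -25
f(j, p) = 625 (f(j, p) = (-25)² = 625)
x(P) = 625 - 5*P (x(P) = 625 + P*(-5) = 625 - 5*P)
8*17 + x(T) = 8*17 + (625 - 5*(-2)) = 136 + (625 + 10) = 136 + 635 = 771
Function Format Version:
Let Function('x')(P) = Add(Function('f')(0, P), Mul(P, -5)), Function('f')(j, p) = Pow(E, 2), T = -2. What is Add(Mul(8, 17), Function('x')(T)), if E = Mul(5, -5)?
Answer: 771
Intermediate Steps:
E = -25
Function('f')(j, p) = 625 (Function('f')(j, p) = Pow(-25, 2) = 625)
Function('x')(P) = Add(625, Mul(-5, P)) (Function('x')(P) = Add(625, Mul(P, -5)) = Add(625, Mul(-5, P)))
Add(Mul(8, 17), Function('x')(T)) = Add(Mul(8, 17), Add(625, Mul(-5, -2))) = Add(136, Add(625, 10)) = Add(136, 635) = 771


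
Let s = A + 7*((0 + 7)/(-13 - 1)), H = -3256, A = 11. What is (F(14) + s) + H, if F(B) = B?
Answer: -6469/2 ≈ -3234.5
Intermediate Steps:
s = 15/2 (s = 11 + 7*((0 + 7)/(-13 - 1)) = 11 + 7*(7/(-14)) = 11 + 7*(7*(-1/14)) = 11 + 7*(-½) = 11 - 7/2 = 15/2 ≈ 7.5000)
(F(14) + s) + H = (14 + 15/2) - 3256 = 43/2 - 3256 = -6469/2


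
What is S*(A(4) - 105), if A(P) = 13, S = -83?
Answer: 7636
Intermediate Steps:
S*(A(4) - 105) = -83*(13 - 105) = -83*(-92) = 7636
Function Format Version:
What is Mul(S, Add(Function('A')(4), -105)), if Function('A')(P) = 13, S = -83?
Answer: 7636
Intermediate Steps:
Mul(S, Add(Function('A')(4), -105)) = Mul(-83, Add(13, -105)) = Mul(-83, -92) = 7636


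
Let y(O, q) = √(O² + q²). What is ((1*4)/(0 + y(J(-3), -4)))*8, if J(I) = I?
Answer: 32/5 ≈ 6.4000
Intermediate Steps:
((1*4)/(0 + y(J(-3), -4)))*8 = ((1*4)/(0 + √((-3)² + (-4)²)))*8 = (4/(0 + √(9 + 16)))*8 = (4/(0 + √25))*8 = (4/(0 + 5))*8 = (4/5)*8 = ((⅕)*4)*8 = (⅘)*8 = 32/5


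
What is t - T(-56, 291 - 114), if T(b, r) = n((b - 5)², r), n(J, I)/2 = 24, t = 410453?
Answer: 410405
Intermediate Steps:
n(J, I) = 48 (n(J, I) = 2*24 = 48)
T(b, r) = 48
t - T(-56, 291 - 114) = 410453 - 1*48 = 410453 - 48 = 410405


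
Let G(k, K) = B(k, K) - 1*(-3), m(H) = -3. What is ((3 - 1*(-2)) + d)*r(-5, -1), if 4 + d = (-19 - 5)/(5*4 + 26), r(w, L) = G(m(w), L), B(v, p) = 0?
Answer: 33/23 ≈ 1.4348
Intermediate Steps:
G(k, K) = 3 (G(k, K) = 0 - 1*(-3) = 0 + 3 = 3)
r(w, L) = 3
d = -104/23 (d = -4 + (-19 - 5)/(5*4 + 26) = -4 - 24/(20 + 26) = -4 - 24/46 = -4 - 24*1/46 = -4 - 12/23 = -104/23 ≈ -4.5217)
((3 - 1*(-2)) + d)*r(-5, -1) = ((3 - 1*(-2)) - 104/23)*3 = ((3 + 2) - 104/23)*3 = (5 - 104/23)*3 = (11/23)*3 = 33/23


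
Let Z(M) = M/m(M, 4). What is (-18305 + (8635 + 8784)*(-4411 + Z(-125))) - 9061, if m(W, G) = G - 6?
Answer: -151547775/2 ≈ -7.5774e+7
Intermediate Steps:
m(W, G) = -6 + G
Z(M) = -M/2 (Z(M) = M/(-6 + 4) = M/(-2) = M*(-1/2) = -M/2)
(-18305 + (8635 + 8784)*(-4411 + Z(-125))) - 9061 = (-18305 + (8635 + 8784)*(-4411 - 1/2*(-125))) - 9061 = (-18305 + 17419*(-4411 + 125/2)) - 9061 = (-18305 + 17419*(-8697/2)) - 9061 = (-18305 - 151493043/2) - 9061 = -151529653/2 - 9061 = -151547775/2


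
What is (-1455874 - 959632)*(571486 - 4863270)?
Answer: 10366830002704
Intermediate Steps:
(-1455874 - 959632)*(571486 - 4863270) = -2415506*(-4291784) = 10366830002704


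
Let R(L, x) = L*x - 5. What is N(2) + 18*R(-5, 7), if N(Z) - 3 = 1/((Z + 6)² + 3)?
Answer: -48038/67 ≈ -716.99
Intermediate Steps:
R(L, x) = -5 + L*x
N(Z) = 3 + 1/(3 + (6 + Z)²) (N(Z) = 3 + 1/((Z + 6)² + 3) = 3 + 1/((6 + Z)² + 3) = 3 + 1/(3 + (6 + Z)²))
N(2) + 18*R(-5, 7) = (10 + 3*(6 + 2)²)/(3 + (6 + 2)²) + 18*(-5 - 5*7) = (10 + 3*8²)/(3 + 8²) + 18*(-5 - 35) = (10 + 3*64)/(3 + 64) + 18*(-40) = (10 + 192)/67 - 720 = (1/67)*202 - 720 = 202/67 - 720 = -48038/67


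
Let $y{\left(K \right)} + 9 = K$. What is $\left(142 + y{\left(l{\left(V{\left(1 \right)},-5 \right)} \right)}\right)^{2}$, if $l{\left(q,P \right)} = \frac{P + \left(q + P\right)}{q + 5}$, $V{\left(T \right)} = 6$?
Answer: $\frac{2128681}{121} \approx 17592.0$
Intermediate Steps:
$l{\left(q,P \right)} = \frac{q + 2 P}{5 + q}$ ($l{\left(q,P \right)} = \frac{P + \left(P + q\right)}{5 + q} = \frac{q + 2 P}{5 + q}$)
$y{\left(K \right)} = -9 + K$
$\left(142 + y{\left(l{\left(V{\left(1 \right)},-5 \right)} \right)}\right)^{2} = \left(142 - \left(9 - \frac{6 + 2 \left(-5\right)}{5 + 6}\right)\right)^{2} = \left(142 - \left(9 - \frac{6 - 10}{11}\right)\right)^{2} = \left(142 + \left(-9 + \frac{1}{11} \left(-4\right)\right)\right)^{2} = \left(142 - \frac{103}{11}\right)^{2} = \left(\frac{1459}{11}\right)^{2} = \frac{2128681}{121}$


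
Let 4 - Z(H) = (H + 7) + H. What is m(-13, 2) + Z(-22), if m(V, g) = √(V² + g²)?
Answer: 41 + √173 ≈ 54.153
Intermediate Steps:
Z(H) = -3 - 2*H (Z(H) = 4 - ((H + 7) + H) = 4 - ((7 + H) + H) = 4 - (7 + 2*H) = 4 + (-7 - 2*H) = -3 - 2*H)
m(-13, 2) + Z(-22) = √((-13)² + 2²) + (-3 - 2*(-22)) = √(169 + 4) + (-3 + 44) = √173 + 41 = 41 + √173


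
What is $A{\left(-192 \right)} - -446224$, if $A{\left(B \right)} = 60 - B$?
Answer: $446476$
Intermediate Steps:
$A{\left(-192 \right)} - -446224 = \left(60 - -192\right) - -446224 = \left(60 + 192\right) + 446224 = 252 + 446224 = 446476$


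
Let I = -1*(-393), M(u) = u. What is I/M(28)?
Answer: 393/28 ≈ 14.036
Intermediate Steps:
I = 393
I/M(28) = 393/28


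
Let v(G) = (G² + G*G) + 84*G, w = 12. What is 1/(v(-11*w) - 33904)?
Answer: -1/10144 ≈ -9.8580e-5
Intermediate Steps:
v(G) = 2*G² + 84*G (v(G) = (G² + G²) + 84*G = 2*G² + 84*G)
1/(v(-11*w) - 33904) = 1/(2*(-11*12)*(42 - 11*12) - 33904) = 1/(2*(-132)*(42 - 132) - 33904) = 1/(2*(-132)*(-90) - 33904) = 1/(23760 - 33904) = 1/(-10144) = -1/10144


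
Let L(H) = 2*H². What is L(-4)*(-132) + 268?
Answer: -3956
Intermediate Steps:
L(-4)*(-132) + 268 = (2*(-4)²)*(-132) + 268 = (2*16)*(-132) + 268 = 32*(-132) + 268 = -4224 + 268 = -3956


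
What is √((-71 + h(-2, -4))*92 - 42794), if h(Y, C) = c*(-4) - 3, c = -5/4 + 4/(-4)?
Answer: I*√48774 ≈ 220.85*I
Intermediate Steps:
c = -9/4 (c = -5*¼ + 4*(-¼) = -5/4 - 1 = -9/4 ≈ -2.2500)
h(Y, C) = 6 (h(Y, C) = -9/4*(-4) - 3 = 9 - 3 = 6)
√((-71 + h(-2, -4))*92 - 42794) = √((-71 + 6)*92 - 42794) = √(-65*92 - 42794) = √(-5980 - 42794) = √(-48774) = I*√48774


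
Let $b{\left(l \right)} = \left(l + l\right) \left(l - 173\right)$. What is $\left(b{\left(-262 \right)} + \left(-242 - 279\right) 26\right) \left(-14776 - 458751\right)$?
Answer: $-101521347638$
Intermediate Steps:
$b{\left(l \right)} = 2 l \left(-173 + l\right)$
$\left(b{\left(-262 \right)} + \left(-242 - 279\right) 26\right) \left(-14776 - 458751\right) = \left(2 \left(-262\right) \left(-173 - 262\right) + \left(-242 - 279\right) 26\right) \left(-14776 - 458751\right) = \left(2 \left(-262\right) \left(-435\right) - 13546\right) \left(-473527\right) = \left(227940 - 13546\right) \left(-473527\right) = 214394 \left(-473527\right) = -101521347638$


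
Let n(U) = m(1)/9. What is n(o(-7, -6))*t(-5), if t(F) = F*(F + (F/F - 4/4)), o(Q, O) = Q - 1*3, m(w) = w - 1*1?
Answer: 0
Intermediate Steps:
m(w) = -1 + w (m(w) = w - 1 = -1 + w)
o(Q, O) = -3 + Q (o(Q, O) = Q - 3 = -3 + Q)
n(U) = 0 (n(U) = (-1 + 1)/9 = 0*(⅑) = 0)
t(F) = F² (t(F) = F*(F + (1 - 4*¼)) = F*(F + (1 - 1)) = F*(F + 0) = F*F = F²)
n(o(-7, -6))*t(-5) = 0*(-5)² = 0*25 = 0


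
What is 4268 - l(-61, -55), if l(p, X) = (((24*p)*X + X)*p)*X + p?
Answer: -269955746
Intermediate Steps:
l(p, X) = p + X*p*(X + 24*X*p) (l(p, X) = ((24*X*p + X)*p)*X + p = ((X + 24*X*p)*p)*X + p = (p*(X + 24*X*p))*X + p = X*p*(X + 24*X*p) + p = p + X*p*(X + 24*X*p))
4268 - l(-61, -55) = 4268 - (-61)*(1 + (-55)**2 + 24*(-61)*(-55)**2) = 4268 - (-61)*(1 + 3025 + 24*(-61)*3025) = 4268 - (-61)*(1 + 3025 - 4428600) = 4268 - (-61)*(-4425574) = 4268 - 1*269960014 = 4268 - 269960014 = -269955746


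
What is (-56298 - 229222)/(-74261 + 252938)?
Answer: -285520/178677 ≈ -1.5980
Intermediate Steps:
(-56298 - 229222)/(-74261 + 252938) = -285520/178677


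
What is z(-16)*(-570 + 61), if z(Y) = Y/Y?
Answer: -509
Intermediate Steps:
z(Y) = 1
z(-16)*(-570 + 61) = 1*(-570 + 61) = 1*(-509) = -509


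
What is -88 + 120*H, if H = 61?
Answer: 7232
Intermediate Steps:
-88 + 120*H = -88 + 120*61 = -88 + 7320 = 7232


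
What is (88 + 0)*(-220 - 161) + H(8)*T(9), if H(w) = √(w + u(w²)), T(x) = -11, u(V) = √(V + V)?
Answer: -33528 - 22*√(2 + 2*√2) ≈ -33576.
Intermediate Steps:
u(V) = √2*√V (u(V) = √(2*V) = √2*√V)
H(w) = √(w + √2*√(w²))
(88 + 0)*(-220 - 161) + H(8)*T(9) = (88 + 0)*(-220 - 161) + √(8 + √2*√(8²))*(-11) = 88*(-381) + √(8 + √2*√64)*(-11) = -33528 + √(8 + √2*8)*(-11) = -33528 + √(8 + 8*√2)*(-11) = -33528 - 11*√(8 + 8*√2)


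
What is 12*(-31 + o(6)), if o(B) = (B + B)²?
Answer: 1356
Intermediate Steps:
o(B) = 4*B² (o(B) = (2*B)² = 4*B²)
12*(-31 + o(6)) = 12*(-31 + 4*6²) = 12*(-31 + 4*36) = 12*(-31 + 144) = 12*113 = 1356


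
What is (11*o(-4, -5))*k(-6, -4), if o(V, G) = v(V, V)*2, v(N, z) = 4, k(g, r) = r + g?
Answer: -880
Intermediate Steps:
k(g, r) = g + r
o(V, G) = 8 (o(V, G) = 4*2 = 8)
(11*o(-4, -5))*k(-6, -4) = (11*8)*(-6 - 4) = 88*(-10) = -880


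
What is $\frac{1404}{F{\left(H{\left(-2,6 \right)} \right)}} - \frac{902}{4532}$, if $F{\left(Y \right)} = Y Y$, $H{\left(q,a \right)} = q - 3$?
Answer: $\frac{288199}{5150} \approx 55.961$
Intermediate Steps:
$H{\left(q,a \right)} = -3 + q$
$F{\left(Y \right)} = Y^{2}$
$\frac{1404}{F{\left(H{\left(-2,6 \right)} \right)}} - \frac{902}{4532} = \frac{1404}{\left(-3 - 2\right)^{2}} - \frac{902}{4532} = \frac{1404}{\left(-5\right)^{2}} - \frac{41}{206} = \frac{1404}{25} - \frac{41}{206} = \frac{288199}{5150}$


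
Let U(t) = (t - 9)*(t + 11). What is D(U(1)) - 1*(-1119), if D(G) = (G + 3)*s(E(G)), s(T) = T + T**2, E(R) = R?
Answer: -847041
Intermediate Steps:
U(t) = (-9 + t)*(11 + t)
D(G) = G*(1 + G)*(3 + G) (D(G) = (G + 3)*(G*(1 + G)) = (3 + G)*(G*(1 + G)) = G*(1 + G)*(3 + G))
D(U(1)) - 1*(-1119) = (-99 + 1**2 + 2*1)*(1 + (-99 + 1**2 + 2*1))*(3 + (-99 + 1**2 + 2*1)) - 1*(-1119) = (-99 + 1 + 2)*(1 + (-99 + 1 + 2))*(3 + (-99 + 1 + 2)) + 1119 = -96*(1 - 96)*(3 - 96) + 1119 = -96*(-95)*(-93) + 1119 = -848160 + 1119 = -847041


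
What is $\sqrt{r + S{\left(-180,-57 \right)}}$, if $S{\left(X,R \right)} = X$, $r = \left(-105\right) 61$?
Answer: $i \sqrt{6585} \approx 81.148 i$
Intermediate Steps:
$r = -6405$
$\sqrt{r + S{\left(-180,-57 \right)}} = \sqrt{-6405 - 180} = \sqrt{-6585} = i \sqrt{6585}$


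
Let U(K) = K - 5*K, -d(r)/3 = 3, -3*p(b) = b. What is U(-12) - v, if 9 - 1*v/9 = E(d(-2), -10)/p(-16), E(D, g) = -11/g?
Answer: -4983/160 ≈ -31.144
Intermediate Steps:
p(b) = -b/3
d(r) = -9 (d(r) = -3*3 = -9)
U(K) = -4*K
v = 12663/160 (v = 81 - 9*(-11/(-10))/((-1/3*(-16))) = 81 - 9*(-11*(-1/10))/16/3 = 81 - 99*3/(10*16) = 81 - 9*33/160 = 81 - 297/160 = 12663/160 ≈ 79.144)
U(-12) - v = -4*(-12) - 1*12663/160 = 48 - 12663/160 = -4983/160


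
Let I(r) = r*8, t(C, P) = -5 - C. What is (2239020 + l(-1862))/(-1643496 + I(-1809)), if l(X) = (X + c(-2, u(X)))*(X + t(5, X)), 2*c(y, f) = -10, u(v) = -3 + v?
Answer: -477837/138164 ≈ -3.4585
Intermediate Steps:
I(r) = 8*r
c(y, f) = -5 (c(y, f) = (1/2)*(-10) = -5)
l(X) = (-10 + X)*(-5 + X) (l(X) = (X - 5)*(X + (-5 - 1*5)) = (-5 + X)*(X + (-5 - 5)) = (-5 + X)*(X - 10) = (-5 + X)*(-10 + X) = (-10 + X)*(-5 + X))
(2239020 + l(-1862))/(-1643496 + I(-1809)) = (2239020 + (50 + (-1862)**2 - 15*(-1862)))/(-1643496 + 8*(-1809)) = (2239020 + (50 + 3467044 + 27930))/(-1643496 - 14472) = (2239020 + 3495024)/(-1657968) = 5734044*(-1/1657968) = -477837/138164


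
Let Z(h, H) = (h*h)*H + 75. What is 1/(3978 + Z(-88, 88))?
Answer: 1/685525 ≈ 1.4587e-6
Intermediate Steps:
Z(h, H) = 75 + H*h**2 (Z(h, H) = h**2*H + 75 = H*h**2 + 75 = 75 + H*h**2)
1/(3978 + Z(-88, 88)) = 1/(3978 + (75 + 88*(-88)**2)) = 1/(3978 + (75 + 88*7744)) = 1/(3978 + (75 + 681472)) = 1/(3978 + 681547) = 1/685525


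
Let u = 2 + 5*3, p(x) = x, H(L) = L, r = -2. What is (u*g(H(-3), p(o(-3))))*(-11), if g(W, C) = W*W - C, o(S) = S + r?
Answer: -2618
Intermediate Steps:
o(S) = -2 + S (o(S) = S - 2 = -2 + S)
u = 17 (u = 2 + 15 = 17)
g(W, C) = W² - C
(u*g(H(-3), p(o(-3))))*(-11) = (17*((-3)² - (-2 - 3)))*(-11) = (17*(9 - 1*(-5)))*(-11) = (17*(9 + 5))*(-11) = (17*14)*(-11) = 238*(-11) = -2618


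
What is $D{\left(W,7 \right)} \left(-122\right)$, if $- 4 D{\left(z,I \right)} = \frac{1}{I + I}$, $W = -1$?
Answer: $\frac{61}{28} \approx 2.1786$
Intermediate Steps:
$D{\left(z,I \right)} = - \frac{1}{8 I}$ ($D{\left(z,I \right)} = - \frac{1}{4 \left(I + I\right)} = - \frac{1}{4 \cdot 2 I} = - \frac{\frac{1}{2} \frac{1}{I}}{4} = - \frac{1}{8 I}$)
$D{\left(W,7 \right)} \left(-122\right) = - \frac{1}{8 \cdot 7} \left(-122\right) = \left(- \frac{1}{8}\right) \frac{1}{7} \left(-122\right) = \left(- \frac{1}{56}\right) \left(-122\right) = \frac{61}{28}$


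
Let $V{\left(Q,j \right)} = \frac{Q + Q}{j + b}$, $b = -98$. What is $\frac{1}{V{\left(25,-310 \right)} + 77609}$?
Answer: $\frac{204}{15832211} \approx 1.2885 \cdot 10^{-5}$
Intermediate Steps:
$V{\left(Q,j \right)} = \frac{2 Q}{-98 + j}$ ($V{\left(Q,j \right)} = \frac{Q + Q}{j - 98} = \frac{2 Q}{-98 + j}$)
$\frac{1}{V{\left(25,-310 \right)} + 77609} = \frac{1}{2 \cdot 25 \frac{1}{-98 - 310} + 77609} = \frac{1}{2 \cdot 25 \frac{1}{-408} + 77609} = \frac{1}{2 \cdot 25 \left(- \frac{1}{408}\right) + 77609} = \frac{1}{- \frac{25}{204} + 77609} = \frac{1}{\frac{15832211}{204}} = \frac{204}{15832211}$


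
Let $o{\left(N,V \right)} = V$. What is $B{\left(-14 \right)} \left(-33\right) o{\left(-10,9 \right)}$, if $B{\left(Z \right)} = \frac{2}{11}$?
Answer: $-54$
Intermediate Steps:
$B{\left(Z \right)} = \frac{2}{11}$ ($B{\left(Z \right)} = 2 \cdot \frac{1}{11} = \frac{2}{11}$)
$B{\left(-14 \right)} \left(-33\right) o{\left(-10,9 \right)} = \frac{2}{11} \left(-33\right) 9 = \left(-6\right) 9 = -54$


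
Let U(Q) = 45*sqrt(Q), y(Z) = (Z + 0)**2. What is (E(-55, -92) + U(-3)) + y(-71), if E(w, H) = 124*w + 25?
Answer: -1754 + 45*I*sqrt(3) ≈ -1754.0 + 77.942*I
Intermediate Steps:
y(Z) = Z**2
E(w, H) = 25 + 124*w
(E(-55, -92) + U(-3)) + y(-71) = ((25 + 124*(-55)) + 45*sqrt(-3)) + (-71)**2 = ((25 - 6820) + 45*(I*sqrt(3))) + 5041 = (-6795 + 45*I*sqrt(3)) + 5041 = -1754 + 45*I*sqrt(3)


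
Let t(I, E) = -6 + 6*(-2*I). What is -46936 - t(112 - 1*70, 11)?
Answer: -46426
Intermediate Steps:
t(I, E) = -6 - 12*I
-46936 - t(112 - 1*70, 11) = -46936 - (-6 - 12*(112 - 1*70)) = -46936 - (-6 - 12*(112 - 70)) = -46936 - (-6 - 12*42) = -46936 - (-6 - 504) = -46936 - 1*(-510) = -46936 + 510 = -46426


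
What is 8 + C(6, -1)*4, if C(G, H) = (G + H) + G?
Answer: 52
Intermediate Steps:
C(G, H) = H + 2*G
8 + C(6, -1)*4 = 8 + (-1 + 2*6)*4 = 8 + (-1 + 12)*4 = 8 + 11*4 = 8 + 44 = 52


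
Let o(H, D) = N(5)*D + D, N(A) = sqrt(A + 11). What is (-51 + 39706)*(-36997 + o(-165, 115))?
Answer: -1444314410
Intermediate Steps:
N(A) = sqrt(11 + A)
o(H, D) = 5*D (o(H, D) = sqrt(11 + 5)*D + D = sqrt(16)*D + D = 4*D + D = 5*D)
(-51 + 39706)*(-36997 + o(-165, 115)) = (-51 + 39706)*(-36997 + 5*115) = 39655*(-36997 + 575) = 39655*(-36422) = -1444314410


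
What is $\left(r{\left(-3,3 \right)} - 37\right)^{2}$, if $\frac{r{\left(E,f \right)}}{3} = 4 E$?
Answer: $5329$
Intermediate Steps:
$r{\left(E,f \right)} = 12 E$ ($r{\left(E,f \right)} = 3 \cdot 4 E = 12 E$)
$\left(r{\left(-3,3 \right)} - 37\right)^{2} = \left(12 \left(-3\right) - 37\right)^{2} = \left(-36 - 37\right)^{2} = \left(-73\right)^{2} = 5329$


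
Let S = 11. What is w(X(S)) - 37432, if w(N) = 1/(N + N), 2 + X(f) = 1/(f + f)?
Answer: -1609587/43 ≈ -37432.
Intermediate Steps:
X(f) = -2 + 1/(2*f) (X(f) = -2 + 1/(f + f) = -2 + 1/(2*f))
w(N) = 1/(2*N)
w(X(S)) - 37432 = 1/(2*(-2 + (1/2)/11)) - 37432 = 1/(2*(-2 + (1/2)*(1/11))) - 37432 = 1/(2*(-2 + 1/22)) - 37432 = 1/(2*(-43/22)) - 37432 = (1/2)*(-22/43) - 37432 = -11/43 - 37432 = -1609587/43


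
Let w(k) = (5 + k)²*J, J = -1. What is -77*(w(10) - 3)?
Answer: 17556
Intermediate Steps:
w(k) = -(5 + k)² (w(k) = (5 + k)²*(-1) = -(5 + k)²)
-77*(w(10) - 3) = -77*(-(5 + 10)² - 3) = -77*(-1*15² - 3) = -77*(-1*225 - 3) = -77*(-225 - 3) = -77*(-228) = 17556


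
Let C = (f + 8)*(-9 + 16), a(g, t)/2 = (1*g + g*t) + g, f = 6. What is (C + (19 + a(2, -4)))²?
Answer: 11881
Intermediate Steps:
a(g, t) = 4*g + 2*g*t (a(g, t) = 2*((1*g + g*t) + g) = 2*((g + g*t) + g) = 2*(2*g + g*t) = 4*g + 2*g*t)
C = 98 (C = (6 + 8)*(-9 + 16) = 14*7 = 98)
(C + (19 + a(2, -4)))² = (98 + (19 + 2*2*(2 - 4)))² = (98 + (19 + 2*2*(-2)))² = (98 + (19 - 8))² = (98 + 11)² = 109² = 11881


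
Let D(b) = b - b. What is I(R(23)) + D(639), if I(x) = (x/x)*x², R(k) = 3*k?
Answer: 4761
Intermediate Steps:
D(b) = 0
I(x) = x² (I(x) = 1*x² = x²)
I(R(23)) + D(639) = (3*23)² + 0 = 69² + 0 = 4761 + 0 = 4761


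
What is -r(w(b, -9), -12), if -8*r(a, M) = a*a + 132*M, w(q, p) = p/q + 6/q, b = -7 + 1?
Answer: -6335/32 ≈ -197.97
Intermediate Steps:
b = -6
w(q, p) = 6/q + p/q
r(a, M) = -33*M/2 - a**2/8 (r(a, M) = -(a*a + 132*M)/8 = -(a**2 + 132*M)/8 = -33*M/2 - a**2/8)
-r(w(b, -9), -12) = -(-33/2*(-12) - (6 - 9)**2/36/8) = -(198 - (-1/6*(-3))**2/8) = -(198 - (1/2)**2/8) = -(198 - 1/8*1/4) = -(198 - 1/32) = -1*6335/32 = -6335/32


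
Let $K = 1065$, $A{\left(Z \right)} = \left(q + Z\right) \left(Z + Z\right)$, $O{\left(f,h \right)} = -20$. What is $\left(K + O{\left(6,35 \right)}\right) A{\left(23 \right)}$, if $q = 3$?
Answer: $1249820$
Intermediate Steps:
$A{\left(Z \right)} = 2 Z \left(3 + Z\right)$ ($A{\left(Z \right)} = \left(3 + Z\right) \left(Z + Z\right) = \left(3 + Z\right) 2 Z = 2 Z \left(3 + Z\right)$)
$\left(K + O{\left(6,35 \right)}\right) A{\left(23 \right)} = \left(1065 - 20\right) 2 \cdot 23 \left(3 + 23\right) = 1045 \cdot 2 \cdot 23 \cdot 26 = 1045 \cdot 1196 = 1249820$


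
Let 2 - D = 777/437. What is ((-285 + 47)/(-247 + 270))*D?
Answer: -23086/10051 ≈ -2.2969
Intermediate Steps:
D = 97/437 (D = 2 - 777/437 = 97/437 ≈ 0.22197)
((-285 + 47)/(-247 + 270))*D = ((-285 + 47)/(-247 + 270))*(97/437) = -238/23*(97/437) = -238*1/23*(97/437) = -238/23*97/437 = -23086/10051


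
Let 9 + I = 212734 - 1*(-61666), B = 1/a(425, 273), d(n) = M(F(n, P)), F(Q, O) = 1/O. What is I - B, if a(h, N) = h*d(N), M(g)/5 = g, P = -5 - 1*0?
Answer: 116616176/425 ≈ 2.7439e+5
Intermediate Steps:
P = -5 (P = -5 + 0 = -5)
M(g) = 5*g
d(n) = -1 (d(n) = 5/(-5) = 5*(-⅕) = -1)
a(h, N) = -h (a(h, N) = h*(-1) = -h)
B = -1/425 (B = 1/(-1*425) = 1/(-425) = -1/425 ≈ -0.0023529)
I = 274391 (I = -9 + (212734 - 1*(-61666)) = -9 + (212734 + 61666) = -9 + 274400 = 274391)
I - B = 274391 - 1*(-1/425) = 274391 + 1/425 = 116616176/425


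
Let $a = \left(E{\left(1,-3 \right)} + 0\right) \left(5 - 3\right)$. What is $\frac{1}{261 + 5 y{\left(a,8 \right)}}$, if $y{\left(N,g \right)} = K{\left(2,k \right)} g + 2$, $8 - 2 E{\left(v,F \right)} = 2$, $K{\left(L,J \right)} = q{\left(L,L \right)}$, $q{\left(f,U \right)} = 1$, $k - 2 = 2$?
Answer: $\frac{1}{311} \approx 0.0032154$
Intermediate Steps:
$k = 4$ ($k = 2 + 2 = 4$)
$K{\left(L,J \right)} = 1$
$E{\left(v,F \right)} = 3$ ($E{\left(v,F \right)} = 4 - 1 = 3$)
$a = 6$ ($a = \left(3 + 0\right) \left(5 - 3\right) = 3 \cdot 2 = 6$)
$y{\left(N,g \right)} = 2 + g$ ($y{\left(N,g \right)} = 1 g + 2 = g + 2 = 2 + g$)
$\frac{1}{261 + 5 y{\left(a,8 \right)}} = \frac{1}{261 + 5 \left(2 + 8\right)} = \frac{1}{261 + 5 \cdot 10} = \frac{1}{261 + 50} = \frac{1}{311}$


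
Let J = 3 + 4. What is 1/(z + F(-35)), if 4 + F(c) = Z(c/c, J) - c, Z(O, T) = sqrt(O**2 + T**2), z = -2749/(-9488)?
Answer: 2816768976/83634845929 - 450110720*sqrt(2)/83634845929 ≈ 0.026068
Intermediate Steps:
J = 7
z = 2749/9488 (z = -2749*(-1/9488) = 2749/9488 ≈ 0.28973)
F(c) = -4 - c + 5*sqrt(2) (F(c) = -4 + (sqrt((c/c)**2 + 7**2) - c) = -4 + (sqrt(1**2 + 49) - c) = -4 + (sqrt(1 + 49) - c) = -4 + (sqrt(50) - c) = -4 + (5*sqrt(2) - c) = -4 + (-c + 5*sqrt(2)) = -4 - c + 5*sqrt(2))
1/(z + F(-35)) = 1/(2749/9488 + (-4 - 1*(-35) + 5*sqrt(2))) = 1/(2749/9488 + (-4 + 35 + 5*sqrt(2))) = 1/(2749/9488 + (31 + 5*sqrt(2))) = 1/(296877/9488 + 5*sqrt(2))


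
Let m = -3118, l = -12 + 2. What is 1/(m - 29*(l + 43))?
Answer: -1/4075 ≈ -0.00024540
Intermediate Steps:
l = -10
1/(m - 29*(l + 43)) = 1/(-3118 - 29*(-10 + 43)) = 1/(-3118 - 29*33) = 1/(-3118 - 957) = 1/(-4075) = -1/4075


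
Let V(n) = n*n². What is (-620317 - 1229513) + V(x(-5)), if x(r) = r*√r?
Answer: -1849830 + 625*I*√5 ≈ -1.8498e+6 + 1397.5*I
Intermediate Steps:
x(r) = r^(3/2)
V(n) = n³
(-620317 - 1229513) + V(x(-5)) = (-620317 - 1229513) + ((-5)^(3/2))³ = -1849830 + (-5*I*√5)³ = -1849830 + 625*I*√5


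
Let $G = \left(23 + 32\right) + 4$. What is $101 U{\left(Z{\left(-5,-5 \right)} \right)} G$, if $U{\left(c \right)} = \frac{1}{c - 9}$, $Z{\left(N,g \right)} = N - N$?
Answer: $- \frac{5959}{9} \approx -662.11$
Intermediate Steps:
$Z{\left(N,g \right)} = 0$
$U{\left(c \right)} = \frac{1}{-9 + c}$
$G = 59$ ($G = 55 + 4 = 59$)
$101 U{\left(Z{\left(-5,-5 \right)} \right)} G = \frac{101}{-9 + 0} \cdot 59 = \frac{101}{-9} \cdot 59 = 101 \left(- \frac{1}{9}\right) 59 = \left(- \frac{101}{9}\right) 59 = - \frac{5959}{9}$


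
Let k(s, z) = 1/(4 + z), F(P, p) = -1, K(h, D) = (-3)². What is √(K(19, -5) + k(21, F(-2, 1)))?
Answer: 2*√21/3 ≈ 3.0550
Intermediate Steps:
K(h, D) = 9
√(K(19, -5) + k(21, F(-2, 1))) = √(9 + 1/(4 - 1)) = √(9 + 1/3) = √(9 + ⅓) = √(28/3) = 2*√21/3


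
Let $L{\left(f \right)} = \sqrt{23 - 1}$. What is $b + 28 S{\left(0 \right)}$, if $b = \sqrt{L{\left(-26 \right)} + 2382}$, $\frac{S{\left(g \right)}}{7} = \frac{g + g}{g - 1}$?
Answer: $\sqrt{2382 + \sqrt{22}} \approx 48.854$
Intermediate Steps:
$L{\left(f \right)} = \sqrt{22}$
$S{\left(g \right)} = \frac{14 g}{-1 + g}$ ($S{\left(g \right)} = 7 \frac{g + g}{g - 1} = 7 \frac{2 g}{-1 + g} = \frac{14 g}{-1 + g}$)
$b = \sqrt{2382 + \sqrt{22}}$ ($b = \sqrt{\sqrt{22} + 2382} = \sqrt{2382 + \sqrt{22}} \approx 48.854$)
$b + 28 S{\left(0 \right)} = \sqrt{2382 + \sqrt{22}} + 28 \cdot 14 \cdot 0 \frac{1}{-1 + 0} = \sqrt{2382 + \sqrt{22}} + 28 \cdot 14 \cdot 0 \frac{1}{-1} = \sqrt{2382 + \sqrt{22}} + 28 \cdot 14 \cdot 0 \left(-1\right) = \sqrt{2382 + \sqrt{22}} + 28 \cdot 0 = \sqrt{2382 + \sqrt{22}} + 0 = \sqrt{2382 + \sqrt{22}}$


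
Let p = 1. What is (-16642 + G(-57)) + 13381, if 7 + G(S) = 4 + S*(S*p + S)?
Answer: 3234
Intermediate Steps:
G(S) = -3 + 2*S² (G(S) = -7 + (4 + S*(S*1 + S)) = -7 + (4 + S*(S + S)) = -7 + (4 + S*(2*S)) = -7 + (4 + 2*S²) = -3 + 2*S²)
(-16642 + G(-57)) + 13381 = (-16642 + (-3 + 2*(-57)²)) + 13381 = (-16642 + (-3 + 2*3249)) + 13381 = (-16642 + (-3 + 6498)) + 13381 = (-16642 + 6495) + 13381 = -10147 + 13381 = 3234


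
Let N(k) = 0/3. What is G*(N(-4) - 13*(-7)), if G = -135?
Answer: -12285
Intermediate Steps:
N(k) = 0 (N(k) = 0*(1/3) = 0)
G*(N(-4) - 13*(-7)) = -135*(0 - 13*(-7)) = -135*(0 + 91) = -135*91 = -12285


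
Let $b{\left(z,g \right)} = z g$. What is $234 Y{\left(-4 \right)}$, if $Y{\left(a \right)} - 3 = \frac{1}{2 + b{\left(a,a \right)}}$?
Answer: $715$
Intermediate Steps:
$b{\left(z,g \right)} = g z$
$Y{\left(a \right)} = 3 + \frac{1}{2 + a^{2}}$ ($Y{\left(a \right)} = 3 + \frac{1}{2 + a a} = 3 + \frac{1}{2 + a^{2}}$)
$234 Y{\left(-4 \right)} = 234 \frac{7 + 3 \left(-4\right)^{2}}{2 + \left(-4\right)^{2}} = 234 \frac{7 + 3 \cdot 16}{2 + 16} = 234 \frac{7 + 48}{18} = 234 \cdot \frac{1}{18} \cdot 55 = 234 \cdot \frac{55}{18} = 715$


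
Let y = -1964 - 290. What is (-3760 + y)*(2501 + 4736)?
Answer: -43523318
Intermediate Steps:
y = -2254
(-3760 + y)*(2501 + 4736) = (-3760 - 2254)*(2501 + 4736) = -6014*7237 = -43523318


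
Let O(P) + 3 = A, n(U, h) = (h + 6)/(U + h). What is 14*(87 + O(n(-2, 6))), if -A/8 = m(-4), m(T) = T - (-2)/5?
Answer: 7896/5 ≈ 1579.2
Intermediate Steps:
m(T) = ⅖ + T (m(T) = T - (-2)/5 = T - 1*(-⅖) = T + ⅖ = ⅖ + T)
n(U, h) = (6 + h)/(U + h)
A = 144/5 (A = -8*(⅖ - 4) = -8*(-18/5) = 144/5 ≈ 28.800)
O(P) = 129/5 (O(P) = -3 + 144/5 = 129/5)
14*(87 + O(n(-2, 6))) = 14*(87 + 129/5) = 14*(564/5) = 7896/5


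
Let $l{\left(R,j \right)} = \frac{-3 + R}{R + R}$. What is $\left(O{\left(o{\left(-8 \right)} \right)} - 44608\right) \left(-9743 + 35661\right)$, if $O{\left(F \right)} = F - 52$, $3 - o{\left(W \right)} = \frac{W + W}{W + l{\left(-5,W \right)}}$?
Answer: $- \frac{10417299494}{9} \approx -1.1575 \cdot 10^{9}$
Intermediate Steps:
$l{\left(R,j \right)} = \frac{-3 + R}{2 R}$
$o{\left(W \right)} = 3 - \frac{2 W}{\frac{4}{5} + W}$ ($o{\left(W \right)} = 3 - \frac{W + W}{W + \frac{-3 - 5}{2 \left(-5\right)}} = 3 - \frac{2 W}{W + \frac{1}{2} \left(- \frac{1}{5}\right) \left(-8\right)} = 3 - \frac{2 W}{W + \frac{4}{5}} = 3 - \frac{2 W}{\frac{4}{5} + W}$)
$O{\left(F \right)} = -52 + F$
$\left(O{\left(o{\left(-8 \right)} \right)} - 44608\right) \left(-9743 + 35661\right) = \left(\left(-52 + \frac{12 + 5 \left(-8\right)}{4 + 5 \left(-8\right)}\right) - 44608\right) \left(-9743 + 35661\right) = \left(\left(-52 + \frac{12 - 40}{4 - 40}\right) - 44608\right) 25918 = \left(\left(-52 + \frac{1}{-36} \left(-28\right)\right) - 44608\right) 25918 = \left(\left(-52 - - \frac{7}{9}\right) - 44608\right) 25918 = \left(\left(-52 + \frac{7}{9}\right) - 44608\right) 25918 = \left(- \frac{461}{9} - 44608\right) 25918 = \left(- \frac{401933}{9}\right) 25918 = - \frac{10417299494}{9}$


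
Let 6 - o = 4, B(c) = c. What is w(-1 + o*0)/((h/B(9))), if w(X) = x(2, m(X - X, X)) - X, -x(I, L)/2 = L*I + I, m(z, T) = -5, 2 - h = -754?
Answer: 17/84 ≈ 0.20238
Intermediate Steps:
h = 756 (h = 2 - 1*(-754) = 2 + 754 = 756)
o = 2 (o = 6 - 1*4 = 6 - 4 = 2)
x(I, L) = -2*I - 2*I*L (x(I, L) = -2*(L*I + I) = -2*(I*L + I) = -2*(I + I*L) = -2*I - 2*I*L)
w(X) = 16 - X (w(X) = -2*2*(1 - 5) - X = -2*2*(-4) - X = 16 - X)
w(-1 + o*0)/((h/B(9))) = (16 - (-1 + 2*0))/((756/9)) = (16 - (-1 + 0))/((756*(⅑))) = (16 - 1*(-1))/84 = (16 + 1)*(1/84) = 17*(1/84) = 17/84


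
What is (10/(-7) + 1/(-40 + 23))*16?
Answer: -2832/119 ≈ -23.798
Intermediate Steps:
(10/(-7) + 1/(-40 + 23))*16 = (10*(-⅐) + 1/(-17))*16 = (-10/7 - 1/17)*16 = -177/119*16 = -2832/119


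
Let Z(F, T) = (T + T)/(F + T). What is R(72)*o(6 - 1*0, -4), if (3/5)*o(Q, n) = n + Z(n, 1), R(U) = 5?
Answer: -350/9 ≈ -38.889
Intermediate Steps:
Z(F, T) = 2*T/(F + T) (Z(F, T) = (2*T)/(F + T) = 2*T/(F + T))
o(Q, n) = 5*n/3 + 10/(3*(1 + n)) (o(Q, n) = 5*(n + 2*1/(n + 1))/3 = 5*(n + 2*1/(1 + n))/3 = 5*(n + 2/(1 + n))/3 = 5*n/3 + 10/(3*(1 + n)))
R(72)*o(6 - 1*0, -4) = 5*(5*(2 - 4*(1 - 4))/(3*(1 - 4))) = 5*((5/3)*(2 - 4*(-3))/(-3)) = 5*((5/3)*(-⅓)*(2 + 12)) = 5*((5/3)*(-⅓)*14) = 5*(-70/9) = -350/9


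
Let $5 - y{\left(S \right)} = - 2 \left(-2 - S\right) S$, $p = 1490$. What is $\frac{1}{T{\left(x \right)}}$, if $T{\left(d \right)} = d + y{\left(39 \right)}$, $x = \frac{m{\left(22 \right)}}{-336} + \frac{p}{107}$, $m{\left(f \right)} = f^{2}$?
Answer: $- \frac{8988}{28586471} \approx -0.00031441$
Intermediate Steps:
$y{\left(S \right)} = 5 - S \left(4 + 2 S\right)$ ($y{\left(S \right)} = 5 - - 2 \left(-2 - S\right) S = 5 - \left(4 + 2 S\right) S = 5 - S \left(4 + 2 S\right)$)
$x = \frac{112213}{8988}$ ($x = \frac{22^{2}}{-336} + \frac{1490}{107} = 484 \left(- \frac{1}{336}\right) + 1490 \cdot \frac{1}{107} = - \frac{121}{84} + \frac{1490}{107} = \frac{112213}{8988} \approx 12.485$)
$T{\left(d \right)} = -3193 + d$ ($T{\left(d \right)} = d - \left(151 + 3042\right) = d - 3193 = -3193 + d$)
$\frac{1}{T{\left(x \right)}} = \frac{1}{-3193 + \frac{112213}{8988}} = \frac{1}{- \frac{28586471}{8988}} = - \frac{8988}{28586471}$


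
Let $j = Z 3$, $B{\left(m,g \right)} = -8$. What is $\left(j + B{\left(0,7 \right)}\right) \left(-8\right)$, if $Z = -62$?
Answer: $1552$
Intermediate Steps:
$j = -186$ ($j = \left(-62\right) 3 = -186$)
$\left(j + B{\left(0,7 \right)}\right) \left(-8\right) = \left(-186 - 8\right) \left(-8\right) = \left(-194\right) \left(-8\right) = 1552$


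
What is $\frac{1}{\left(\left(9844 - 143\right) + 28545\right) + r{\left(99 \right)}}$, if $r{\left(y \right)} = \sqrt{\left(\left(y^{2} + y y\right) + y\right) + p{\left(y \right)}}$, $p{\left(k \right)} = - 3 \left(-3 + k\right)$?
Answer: $\frac{38246}{1462737103} - \frac{3 \sqrt{2157}}{1462737103} \approx 2.6052 \cdot 10^{-5}$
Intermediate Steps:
$p{\left(k \right)} = 9 - 3 k$
$r{\left(y \right)} = \sqrt{9 - 2 y + 2 y^{2}}$ ($r{\left(y \right)} = \sqrt{\left(\left(y^{2} + y y\right) + y\right) - \left(-9 + 3 y\right)} = \sqrt{\left(\left(y^{2} + y^{2}\right) + y\right) - \left(-9 + 3 y\right)} = \sqrt{\left(2 y^{2} + y\right) - \left(-9 + 3 y\right)} = \sqrt{\left(y + 2 y^{2}\right) - \left(-9 + 3 y\right)} = \sqrt{9 - 2 y + 2 y^{2}}$)
$\frac{1}{\left(\left(9844 - 143\right) + 28545\right) + r{\left(99 \right)}} = \frac{1}{\left(\left(9844 - 143\right) + 28545\right) + \sqrt{9 - 198 + 2 \cdot 99^{2}}} = \frac{1}{\left(9701 + 28545\right) + \sqrt{9 - 198 + 2 \cdot 9801}} = \frac{1}{38246 + \sqrt{9 - 198 + 19602}} = \frac{1}{38246 + \sqrt{19413}} = \frac{1}{38246 + 3 \sqrt{2157}}$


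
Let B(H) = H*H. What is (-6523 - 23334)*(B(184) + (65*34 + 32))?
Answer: -1077777986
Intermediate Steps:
B(H) = H²
(-6523 - 23334)*(B(184) + (65*34 + 32)) = (-6523 - 23334)*(184² + (65*34 + 32)) = -29857*(33856 + (2210 + 32)) = -29857*(33856 + 2242) = -29857*36098 = -1077777986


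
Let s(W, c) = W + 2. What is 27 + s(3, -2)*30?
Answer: 177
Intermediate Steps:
s(W, c) = 2 + W
27 + s(3, -2)*30 = 27 + (2 + 3)*30 = 27 + 5*30 = 27 + 150 = 177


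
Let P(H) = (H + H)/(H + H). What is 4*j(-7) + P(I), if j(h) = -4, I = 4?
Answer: -15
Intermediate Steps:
P(H) = 1 (P(H) = (2*H)/((2*H)) = (2*H)*(1/(2*H)) = 1)
4*j(-7) + P(I) = 4*(-4) + 1 = -16 + 1 = -15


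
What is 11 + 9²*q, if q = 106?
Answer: 8597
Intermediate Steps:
11 + 9²*q = 11 + 9²*106 = 11 + 81*106 = 11 + 8586 = 8597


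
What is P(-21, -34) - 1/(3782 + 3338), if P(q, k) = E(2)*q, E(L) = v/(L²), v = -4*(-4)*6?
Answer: -3588481/7120 ≈ -504.00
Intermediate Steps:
v = 96 (v = 16*6 = 96)
E(L) = 96/L² (E(L) = 96/(L²) = 96/L²)
P(q, k) = 24*q (P(q, k) = (96/2²)*q = (96*(¼))*q = 24*q)
P(-21, -34) - 1/(3782 + 3338) = 24*(-21) - 1/(3782 + 3338) = -504 - 1/7120 = -3588481/7120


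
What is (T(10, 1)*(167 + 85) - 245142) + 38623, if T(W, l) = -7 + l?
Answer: -208031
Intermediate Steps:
(T(10, 1)*(167 + 85) - 245142) + 38623 = ((-7 + 1)*(167 + 85) - 245142) + 38623 = (-6*252 - 245142) + 38623 = (-1512 - 245142) + 38623 = -246654 + 38623 = -208031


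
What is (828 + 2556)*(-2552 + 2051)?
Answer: -1695384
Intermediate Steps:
(828 + 2556)*(-2552 + 2051) = 3384*(-501) = -1695384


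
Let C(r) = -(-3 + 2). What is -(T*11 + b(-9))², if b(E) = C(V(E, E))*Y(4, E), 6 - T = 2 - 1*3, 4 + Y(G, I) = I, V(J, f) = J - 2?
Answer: -4096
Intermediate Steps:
V(J, f) = -2 + J
Y(G, I) = -4 + I
T = 7 (T = 6 - (2 - 1*3) = 6 - (2 - 3) = 6 - 1*(-1) = 6 + 1 = 7)
C(r) = 1 (C(r) = -1*(-1) = 1)
b(E) = -4 + E (b(E) = 1*(-4 + E) = -4 + E)
-(T*11 + b(-9))² = -(7*11 + (-4 - 9))² = -(77 - 13)² = -1*64² = -1*4096 = -4096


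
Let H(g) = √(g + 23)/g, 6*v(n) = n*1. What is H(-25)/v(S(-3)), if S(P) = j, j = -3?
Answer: 2*I*√2/25 ≈ 0.11314*I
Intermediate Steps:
S(P) = -3
v(n) = n/6 (v(n) = (n*1)/6 = n/6)
H(g) = √(23 + g)/g
H(-25)/v(S(-3)) = (√(23 - 25)/(-25))/(((⅙)*(-3))) = (-I*√2/25)/(-½) = -I*√2/25*(-2) = 2*I*√2/25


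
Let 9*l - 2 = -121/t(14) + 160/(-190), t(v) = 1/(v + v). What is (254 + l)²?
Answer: 5400976/361 ≈ 14961.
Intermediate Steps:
t(v) = 1/(2*v)
l = -7150/19 (l = 2/9 + (-121/((½)/14) + 160/(-190))/9 = 2/9 + (-121/((½)*(1/14)) + 160*(-1/190))/9 = 2/9 + (-121/1/28 - 16/19)/9 = 2/9 + (-121*28 - 16/19)/9 = 2/9 + (-3388 - 16/19)/9 = 2/9 + (⅑)*(-64388/19) = 2/9 - 64388/171 = -7150/19 ≈ -376.32)
(254 + l)² = (254 - 7150/19)² = (-2324/19)² = 5400976/361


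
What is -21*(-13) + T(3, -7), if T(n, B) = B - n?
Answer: 263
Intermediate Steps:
-21*(-13) + T(3, -7) = -21*(-13) + (-7 - 1*3) = 273 + (-7 - 3) = 273 - 10 = 263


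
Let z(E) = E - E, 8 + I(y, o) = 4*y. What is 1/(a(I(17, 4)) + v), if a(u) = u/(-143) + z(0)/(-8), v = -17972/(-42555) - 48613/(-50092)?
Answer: 304828103580/296664184777 ≈ 1.0275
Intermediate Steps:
v = 2968979639/2131665060 (v = -17972*(-1/42555) - 48613*(-1/50092) = 17972/42555 + 48613/50092 = 2968979639/2131665060 ≈ 1.3928)
I(y, o) = -8 + 4*y
z(E) = 0
a(u) = -u/143 (a(u) = u/(-143) + 0/(-8) = u*(-1/143) + 0*(-1/8) = -u/143 + 0 = -u/143)
1/(a(I(17, 4)) + v) = 1/(-(-8 + 4*17)/143 + 2968979639/2131665060) = 1/(-(-8 + 68)/143 + 2968979639/2131665060) = 1/(-1/143*60 + 2968979639/2131665060) = 1/(-60/143 + 2968979639/2131665060) = 1/(296664184777/304828103580) = 304828103580/296664184777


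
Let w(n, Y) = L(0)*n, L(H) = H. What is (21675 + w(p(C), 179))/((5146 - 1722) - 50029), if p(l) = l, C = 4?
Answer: -1445/3107 ≈ -0.46508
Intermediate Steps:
w(n, Y) = 0 (w(n, Y) = 0*n = 0)
(21675 + w(p(C), 179))/((5146 - 1722) - 50029) = (21675 + 0)/((5146 - 1722) - 50029) = 21675/(3424 - 50029) = 21675/(-46605) = 21675*(-1/46605) = -1445/3107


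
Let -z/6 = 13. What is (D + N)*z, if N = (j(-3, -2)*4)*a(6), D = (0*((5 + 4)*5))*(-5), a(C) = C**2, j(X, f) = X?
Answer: 33696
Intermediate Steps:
D = 0 (D = (0*(9*5))*(-5) = (0*45)*(-5) = 0*(-5) = 0)
z = -78 (z = -6*13 = -78)
N = -432 (N = -3*4*6**2 = -12*36 = -432)
(D + N)*z = (0 - 432)*(-78) = -432*(-78) = 33696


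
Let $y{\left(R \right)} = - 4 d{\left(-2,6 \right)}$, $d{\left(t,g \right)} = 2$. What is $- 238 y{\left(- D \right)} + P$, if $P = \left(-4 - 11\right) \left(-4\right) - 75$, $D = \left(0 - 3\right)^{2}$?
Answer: $1889$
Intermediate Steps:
$D = 9$ ($D = \left(-3\right)^{2} = 9$)
$y{\left(R \right)} = -8$ ($y{\left(R \right)} = \left(-4\right) 2 = -8$)
$P = -15$ ($P = \left(-15\right) \left(-4\right) - 75 = 60 - 75 = -15$)
$- 238 y{\left(- D \right)} + P = \left(-238\right) \left(-8\right) - 15 = 1904 - 15 = 1889$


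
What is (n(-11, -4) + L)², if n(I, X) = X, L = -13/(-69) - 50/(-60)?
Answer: 18769/2116 ≈ 8.8700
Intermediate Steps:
L = 47/46 (L = -13*(-1/69) - 50*(-1/60) = 13/69 + ⅚ = 47/46 ≈ 1.0217)
(n(-11, -4) + L)² = (-4 + 47/46)² = (-137/46)² = 18769/2116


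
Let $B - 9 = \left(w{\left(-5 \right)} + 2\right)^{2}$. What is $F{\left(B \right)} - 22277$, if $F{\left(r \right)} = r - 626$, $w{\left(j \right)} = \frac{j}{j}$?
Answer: $-22885$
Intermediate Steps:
$w{\left(j \right)} = 1$
$B = 18$ ($B = 9 + \left(1 + 2\right)^{2} = 9 + 3^{2} = 9 + 9 = 18$)
$F{\left(r \right)} = -626 + r$
$F{\left(B \right)} - 22277 = \left(-626 + 18\right) - 22277 = -608 - 22277 = -22885$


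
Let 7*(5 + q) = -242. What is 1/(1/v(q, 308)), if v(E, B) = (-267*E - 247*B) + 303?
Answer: -456452/7 ≈ -65207.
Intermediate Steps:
q = -277/7 (q = -5 + (⅐)*(-242) = -5 - 242/7 = -277/7 ≈ -39.571)
v(E, B) = 303 - 267*E - 247*B
1/(1/v(q, 308)) = 1/(1/(303 - 267*(-277/7) - 247*308)) = 1/(1/(303 + 73959/7 - 76076)) = 1/(1/(-456452/7)) = 1/(-7/456452) = -456452/7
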